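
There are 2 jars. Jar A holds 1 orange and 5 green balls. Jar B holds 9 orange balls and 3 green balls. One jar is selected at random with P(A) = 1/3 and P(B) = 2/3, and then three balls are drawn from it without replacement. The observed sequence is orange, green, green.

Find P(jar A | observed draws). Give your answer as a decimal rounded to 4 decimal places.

Compute the likelihood of the observed sequence for each case: P(data | jar A) = (1/6)(5/5)(4/4) = 1/6; P(data | jar B) = (9/12)(3/11)(2/10) = 9/220.
Weighting by the prior gives 1/3 · 1/6 = 1/18, 2/3 · 9/220 = 3/110; these sum to 41/495.
So P(jar A | data) = (1/18) / (41/495) = 55/82.

0.6707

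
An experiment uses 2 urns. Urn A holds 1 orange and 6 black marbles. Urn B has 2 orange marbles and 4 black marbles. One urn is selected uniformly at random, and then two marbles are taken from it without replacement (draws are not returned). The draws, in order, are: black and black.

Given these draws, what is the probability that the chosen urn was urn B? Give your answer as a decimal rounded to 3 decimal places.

Under each hypothesis, the probability of the observed sequence is: P(data | urn A) = (6/7)(5/6) = 5/7; P(data | urn B) = (4/6)(3/5) = 2/5.
The prior-weighted likelihoods are 1/2 · 5/7 = 5/14, 1/2 · 2/5 = 1/5; these sum to 39/70.
Hence P(urn B | data) = (1/5) / (39/70) = 14/39.

0.359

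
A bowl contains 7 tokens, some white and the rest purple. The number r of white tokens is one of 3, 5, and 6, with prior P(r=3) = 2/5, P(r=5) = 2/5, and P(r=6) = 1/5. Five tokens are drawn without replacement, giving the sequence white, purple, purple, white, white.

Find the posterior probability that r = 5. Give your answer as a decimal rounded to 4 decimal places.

0.6250

Compute the likelihood of the observed sequence for each case: P(data | r = 3) = (3/7)(4/6)(3/5)(2/4)(1/3) = 1/35; P(data | r = 5) = (5/7)(2/6)(1/5)(4/4)(3/3) = 1/21; P(data | r = 6) = (6/7)(1/6)(0/5) = 0.
Multiplying each by its prior: 2/5 · 1/35 = 2/175, 2/5 · 1/21 = 2/105, 1/5 · 0 = 0; with total 16/525.
By Bayes' rule, P(r = 5 | data) = (2/105) / (16/525) = 5/8.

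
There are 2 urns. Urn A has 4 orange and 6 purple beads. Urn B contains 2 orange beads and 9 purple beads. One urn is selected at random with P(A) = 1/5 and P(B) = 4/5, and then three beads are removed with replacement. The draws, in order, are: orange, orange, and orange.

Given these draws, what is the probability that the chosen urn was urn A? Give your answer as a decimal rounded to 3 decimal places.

The likelihood of the observed sequence under each hypothesis: P(data | urn A) = (4/10)(4/10)(4/10) = 0.064; P(data | urn B) = (2/11)(2/11)(2/11) = 0.0060105.
Multiplying each by its prior: 1/5 · 0.064 = 0.0128, 4/5 · 0.0060105 = 0.0048084; with total 0.017608.
Hence P(urn A | data) = (0.0128) / (0.017608) = 0.72693.

0.727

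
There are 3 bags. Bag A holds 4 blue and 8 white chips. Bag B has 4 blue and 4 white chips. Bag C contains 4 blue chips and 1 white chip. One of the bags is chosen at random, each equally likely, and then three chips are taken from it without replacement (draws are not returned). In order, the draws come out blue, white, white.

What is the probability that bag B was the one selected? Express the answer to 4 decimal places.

The likelihood of the observed sequence under each hypothesis: P(data | bag A) = (4/12)(8/11)(7/10) = 0.1697; P(data | bag B) = (4/8)(4/7)(3/6) = 0.14286; P(data | bag C) = (4/5)(1/4)(0/3) = 0.
The prior-weighted likelihoods are 1/3 · 0.1697 = 0.056566, 1/3 · 0.14286 = 0.047619, 1/3 · 0 = 0; these sum to 0.10418.
So P(bag B | data) = (0.047619) / (0.10418) = 0.45706.

0.4571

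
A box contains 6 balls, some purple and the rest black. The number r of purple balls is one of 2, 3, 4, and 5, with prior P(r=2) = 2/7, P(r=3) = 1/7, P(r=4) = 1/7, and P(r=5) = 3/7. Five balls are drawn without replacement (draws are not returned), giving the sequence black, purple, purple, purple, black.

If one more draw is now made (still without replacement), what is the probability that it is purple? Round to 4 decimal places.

For each hypothesis, P(data | H) works out to: P(data | r = 2) = (4/6)(2/5)(1/4)(0/3) = 0; P(data | r = 3) = (3/6)(3/5)(2/4)(1/3)(2/2) = 1/20; P(data | r = 4) = (2/6)(4/5)(3/4)(2/3)(1/2) = 1/15; P(data | r = 5) = (1/6)(5/5)(4/4)(3/3)(0/2) = 0.
The prior-weighted likelihoods are 2/7 · 0 = 0, 1/7 · 1/20 = 1/140, 1/7 · 1/15 = 1/105, 3/7 · 0 = 0; summing to 1/60.
The posterior is then P(r = 2 | data) = 0, P(r = 3 | data) = 3/7, P(r = 4 | data) = 4/7, P(r = 5 | data) = 0.
So P(purple next | data) = Σ P(purple next | H) P(H | data) = (0)(3/7) + (1)(4/7) = 4/7.

0.5714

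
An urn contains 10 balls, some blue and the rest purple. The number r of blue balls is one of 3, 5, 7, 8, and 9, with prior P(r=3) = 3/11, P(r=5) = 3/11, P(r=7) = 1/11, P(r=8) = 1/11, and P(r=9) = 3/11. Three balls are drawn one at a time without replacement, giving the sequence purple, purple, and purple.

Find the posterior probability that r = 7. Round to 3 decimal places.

0.007

Under each hypothesis, the probability of the observed sequence is: P(data | r = 3) = (7/10)(6/9)(5/8) = 0.29167; P(data | r = 5) = (5/10)(4/9)(3/8) = 0.083333; P(data | r = 7) = (3/10)(2/9)(1/8) = 0.0083333; P(data | r = 8) = (2/10)(1/9)(0/8) = 0; P(data | r = 9) = (1/10)(0/9) = 0.
Weighting by the prior gives 3/11 · 0.29167 = 0.079545, 3/11 · 0.083333 = 0.022727, 1/11 · 0.0083333 = 0.00075758, 1/11 · 0 = 0, 3/11 · 0 = 0; summing to 0.10303.
Hence P(r = 7 | data) = (0.00075758) / (0.10303) = 0.0073529.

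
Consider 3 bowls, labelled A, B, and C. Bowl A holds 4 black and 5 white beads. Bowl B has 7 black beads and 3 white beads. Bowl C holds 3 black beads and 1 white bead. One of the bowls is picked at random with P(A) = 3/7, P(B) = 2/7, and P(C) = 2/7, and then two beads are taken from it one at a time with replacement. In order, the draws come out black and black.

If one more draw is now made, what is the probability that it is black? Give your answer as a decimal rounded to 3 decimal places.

0.665

For each hypothesis, P(data | H) works out to: P(data | bowl A) = (4/9)(4/9) = 0.19753; P(data | bowl B) = (7/10)(7/10) = 0.49; P(data | bowl C) = (3/4)(3/4) = 0.5625.
Weighting by the prior gives 3/7 · 0.19753 = 0.084656, 2/7 · 0.49 = 0.14, 2/7 · 0.5625 = 0.16071; summing to 0.38537.
The posterior is then P(bowl A | data) = 0.21967, P(bowl B | data) = 0.36329, P(bowl C | data) = 0.41704.
The predictive probability is P(black next | data) = (4/9)(0.21967) + (7/10)(0.36329) + (3/4)(0.41704) = 0.66471.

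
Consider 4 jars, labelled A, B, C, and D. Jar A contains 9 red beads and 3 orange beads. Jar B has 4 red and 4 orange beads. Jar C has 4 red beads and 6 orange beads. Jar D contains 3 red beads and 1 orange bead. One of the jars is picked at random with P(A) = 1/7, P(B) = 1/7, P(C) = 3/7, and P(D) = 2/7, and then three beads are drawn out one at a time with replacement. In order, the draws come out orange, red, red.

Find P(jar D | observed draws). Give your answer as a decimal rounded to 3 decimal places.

Compute the likelihood of the observed sequence for each case: P(data | jar A) = (3/12)(9/12)(9/12) = 0.14062; P(data | jar B) = (4/8)(4/8)(4/8) = 0.125; P(data | jar C) = (6/10)(4/10)(4/10) = 0.096; P(data | jar D) = (1/4)(3/4)(3/4) = 0.14062.
Weighting by the prior gives 1/7 · 0.14062 = 0.020089, 1/7 · 0.125 = 0.017857, 3/7 · 0.096 = 0.041143, 2/7 · 0.14062 = 0.040179; these sum to 0.11927.
So P(jar D | data) = (0.040179) / (0.11927) = 0.33688.

0.337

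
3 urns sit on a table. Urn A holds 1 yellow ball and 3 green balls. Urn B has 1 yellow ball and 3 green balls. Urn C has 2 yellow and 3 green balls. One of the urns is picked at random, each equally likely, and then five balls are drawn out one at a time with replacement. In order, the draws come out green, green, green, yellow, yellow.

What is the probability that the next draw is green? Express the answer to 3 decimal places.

0.691

Under each hypothesis, the probability of the observed sequence is: P(data | urn A) = (3/4)(3/4)(3/4)(1/4)(1/4) = 0.026367; P(data | urn B) = (3/4)(3/4)(3/4)(1/4)(1/4) = 0.026367; P(data | urn C) = (3/5)(3/5)(3/5)(2/5)(2/5) = 0.03456.
Weighting by the prior gives 1/3 · 0.026367 = 0.0087891, 1/3 · 0.026367 = 0.0087891, 1/3 · 0.03456 = 0.01152; these sum to 0.029098.
The posterior is then P(urn A | data) = 0.30205, P(urn B | data) = 0.30205, P(urn C | data) = 0.3959.
The predictive probability is P(green next | data) = (3/4)(0.30205) + (3/4)(0.30205) + (3/5)(0.3959) = 0.69061.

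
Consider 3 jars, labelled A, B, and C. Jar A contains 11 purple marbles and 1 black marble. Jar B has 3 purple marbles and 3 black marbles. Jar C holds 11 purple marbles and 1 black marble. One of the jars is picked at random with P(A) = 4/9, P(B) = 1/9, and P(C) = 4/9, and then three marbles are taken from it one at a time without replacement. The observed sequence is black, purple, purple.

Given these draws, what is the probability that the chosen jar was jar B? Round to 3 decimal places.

0.184

Compute the likelihood of the observed sequence for each case: P(data | jar A) = (1/12)(11/11)(10/10) = 1/12; P(data | jar B) = (3/6)(3/5)(2/4) = 3/20; P(data | jar C) = (1/12)(11/11)(10/10) = 1/12.
Weighting by the prior gives 4/9 · 1/12 = 1/27, 1/9 · 3/20 = 1/60, 4/9 · 1/12 = 1/27; summing to 49/540.
So P(jar B | data) = (1/60) / (49/540) = 9/49.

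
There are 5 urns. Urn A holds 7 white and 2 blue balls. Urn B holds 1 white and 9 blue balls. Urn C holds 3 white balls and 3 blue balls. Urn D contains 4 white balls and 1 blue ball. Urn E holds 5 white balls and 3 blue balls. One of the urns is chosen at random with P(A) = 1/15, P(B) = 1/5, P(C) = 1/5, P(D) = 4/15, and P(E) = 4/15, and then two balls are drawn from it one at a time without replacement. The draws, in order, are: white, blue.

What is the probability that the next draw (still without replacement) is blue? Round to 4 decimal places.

For each hypothesis, P(data | H) works out to: P(data | urn A) = (7/9)(2/8) = 0.19444; P(data | urn B) = (1/10)(9/9) = 0.1; P(data | urn C) = (3/6)(3/5) = 0.3; P(data | urn D) = (4/5)(1/4) = 0.2; P(data | urn E) = (5/8)(3/7) = 0.26786.
Weighting by the prior gives 1/15 · 0.19444 = 0.012963, 1/5 · 0.1 = 0.02, 1/5 · 0.3 = 0.06, 4/15 · 0.2 = 0.053333, 4/15 · 0.26786 = 0.071429; these sum to 0.21772.
The posterior is then P(urn A | data) = 0.059538, P(urn B | data) = 0.091859, P(urn C | data) = 0.27558, P(urn D | data) = 0.24496, P(urn E | data) = 0.32807.
Averaging over the posterior, P(blue next | data) = (1/7)(0.059538) + (1)(0.091859) + (1/2)(0.27558) + (0)(0.24496) + (1/3)(0.32807) = 0.34751.

0.3475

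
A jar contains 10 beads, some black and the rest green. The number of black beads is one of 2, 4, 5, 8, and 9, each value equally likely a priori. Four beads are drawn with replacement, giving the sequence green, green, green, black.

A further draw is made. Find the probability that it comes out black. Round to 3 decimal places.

Compute the likelihood of the observed sequence for each case: P(data | r = 2) = (8/10)(8/10)(8/10)(2/10) = 0.1024; P(data | r = 4) = (6/10)(6/10)(6/10)(4/10) = 0.0864; P(data | r = 5) = (5/10)(5/10)(5/10)(5/10) = 0.0625; P(data | r = 8) = (2/10)(2/10)(2/10)(8/10) = 0.0064; P(data | r = 9) = (1/10)(1/10)(1/10)(9/10) = 0.0009.
Multiplying each by its prior: 1/5 · 0.1024 = 0.02048, 1/5 · 0.0864 = 0.01728, 1/5 · 0.0625 = 0.0125, 1/5 · 0.0064 = 0.00128, 1/5 · 0.0009 = 0.00018; these sum to 0.05172.
The posterior is then P(r = 2 | data) = 0.39598, P(r = 4 | data) = 0.33411, P(r = 5 | data) = 0.24169, P(r = 8 | data) = 0.024749, P(r = 9 | data) = 0.0034803.
The predictive probability is P(black next | data) = (1/5)(0.39598) + (2/5)(0.33411) + (1/2)(0.24169) + (4/5)(0.024749) + (9/10)(0.0034803) = 0.35661.

0.357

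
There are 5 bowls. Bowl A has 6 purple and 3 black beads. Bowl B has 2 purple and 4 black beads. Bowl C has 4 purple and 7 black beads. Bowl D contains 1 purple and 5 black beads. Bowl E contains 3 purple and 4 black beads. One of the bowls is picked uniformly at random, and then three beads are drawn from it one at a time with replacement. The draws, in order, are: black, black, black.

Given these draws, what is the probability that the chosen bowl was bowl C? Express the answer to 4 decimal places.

Compute the likelihood of the observed sequence for each case: P(data | bowl A) = (3/9)(3/9)(3/9) = 0.037037; P(data | bowl B) = (4/6)(4/6)(4/6) = 0.2963; P(data | bowl C) = (7/11)(7/11)(7/11) = 0.2577; P(data | bowl D) = (5/6)(5/6)(5/6) = 0.5787; P(data | bowl E) = (4/7)(4/7)(4/7) = 0.18659.
The prior-weighted likelihoods are 1/5 · 0.037037 = 0.0074074, 1/5 · 0.2963 = 0.059259, 1/5 · 0.2577 = 0.05154, 1/5 · 0.5787 = 0.11574, 1/5 · 0.18659 = 0.037318; summing to 0.27127.
Therefore the posterior P(bowl C | data) = (0.05154) / (0.27127) = 0.19.

0.1900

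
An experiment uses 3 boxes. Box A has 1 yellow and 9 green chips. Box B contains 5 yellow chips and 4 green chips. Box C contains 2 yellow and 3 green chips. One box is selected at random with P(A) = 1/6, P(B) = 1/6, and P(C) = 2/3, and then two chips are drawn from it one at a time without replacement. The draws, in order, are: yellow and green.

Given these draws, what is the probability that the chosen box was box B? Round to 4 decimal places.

The likelihood of the observed sequence under each hypothesis: P(data | box A) = (1/10)(9/9) = 1/10; P(data | box B) = (5/9)(4/8) = 5/18; P(data | box C) = (2/5)(3/4) = 3/10.
Weighting by the prior gives 1/6 · 1/10 = 1/60, 1/6 · 5/18 = 5/108, 2/3 · 3/10 = 1/5; with total 71/270.
Therefore the posterior P(box B | data) = (5/108) / (71/270) = 25/142.

0.1761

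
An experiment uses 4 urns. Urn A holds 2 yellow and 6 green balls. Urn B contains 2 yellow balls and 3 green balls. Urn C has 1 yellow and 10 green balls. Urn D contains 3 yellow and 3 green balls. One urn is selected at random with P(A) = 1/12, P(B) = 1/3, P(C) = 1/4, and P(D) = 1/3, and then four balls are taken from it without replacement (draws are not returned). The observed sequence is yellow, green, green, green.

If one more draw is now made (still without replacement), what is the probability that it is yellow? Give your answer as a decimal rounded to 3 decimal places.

0.626

The likelihood of the observed sequence under each hypothesis: P(data | urn A) = (2/8)(6/7)(5/6)(4/5) = 0.14286; P(data | urn B) = (2/5)(3/4)(2/3)(1/2) = 0.1; P(data | urn C) = (1/11)(10/10)(9/9)(8/8) = 0.090909; P(data | urn D) = (3/6)(3/5)(2/4)(1/3) = 0.05.
Weighting by the prior gives 1/12 · 0.14286 = 0.011905, 1/3 · 0.1 = 0.033333, 1/4 · 0.090909 = 0.022727, 1/3 · 0.05 = 0.016667; summing to 0.084632.
Dividing through by the total gives posterior P(urn A | data) = 0.14066, P(urn B | data) = 0.39386, P(urn C | data) = 0.26854, P(urn D | data) = 0.19693.
So P(yellow next | data) = Σ P(yellow next | H) P(H | data) = (1/4)(0.14066) + (1)(0.39386) + (0)(0.26854) + (1)(0.19693) = 0.62596.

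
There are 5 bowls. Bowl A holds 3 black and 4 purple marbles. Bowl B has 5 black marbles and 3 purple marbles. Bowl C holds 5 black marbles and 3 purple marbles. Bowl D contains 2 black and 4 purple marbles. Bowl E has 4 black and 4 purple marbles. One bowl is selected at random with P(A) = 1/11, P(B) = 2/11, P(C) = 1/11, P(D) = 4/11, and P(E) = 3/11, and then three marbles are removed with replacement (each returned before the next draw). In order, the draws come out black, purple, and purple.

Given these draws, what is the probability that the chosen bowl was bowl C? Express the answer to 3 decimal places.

Compute the likelihood of the observed sequence for each case: P(data | bowl A) = (3/7)(4/7)(4/7) = 0.13994; P(data | bowl B) = (5/8)(3/8)(3/8) = 0.087891; P(data | bowl C) = (5/8)(3/8)(3/8) = 0.087891; P(data | bowl D) = (2/6)(4/6)(4/6) = 0.14815; P(data | bowl E) = (4/8)(4/8)(4/8) = 0.125.
Multiplying each by its prior: 1/11 · 0.13994 = 0.012722, 2/11 · 0.087891 = 0.01598, 1/11 · 0.087891 = 0.0079901, 4/11 · 0.14815 = 0.053872, 3/11 · 0.125 = 0.034091; these sum to 0.12466.
Therefore the posterior P(bowl C | data) = (0.0079901) / (0.12466) = 0.064097.

0.064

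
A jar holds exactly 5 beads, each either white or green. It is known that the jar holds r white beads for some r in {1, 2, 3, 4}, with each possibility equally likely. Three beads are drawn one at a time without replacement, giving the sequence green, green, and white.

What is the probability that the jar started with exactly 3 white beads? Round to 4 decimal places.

For each hypothesis, P(data | H) works out to: P(data | r = 1) = (4/5)(3/4)(1/3) = 1/5; P(data | r = 2) = (3/5)(2/4)(2/3) = 1/5; P(data | r = 3) = (2/5)(1/4)(3/3) = 1/10; P(data | r = 4) = (1/5)(0/4) = 0.
Weighting by the prior gives 1/4 · 1/5 = 1/20, 1/4 · 1/5 = 1/20, 1/4 · 1/10 = 1/40, 1/4 · 0 = 0; these sum to 1/8.
By Bayes' rule, P(r = 3 | data) = (1/40) / (1/8) = 1/5.

0.2000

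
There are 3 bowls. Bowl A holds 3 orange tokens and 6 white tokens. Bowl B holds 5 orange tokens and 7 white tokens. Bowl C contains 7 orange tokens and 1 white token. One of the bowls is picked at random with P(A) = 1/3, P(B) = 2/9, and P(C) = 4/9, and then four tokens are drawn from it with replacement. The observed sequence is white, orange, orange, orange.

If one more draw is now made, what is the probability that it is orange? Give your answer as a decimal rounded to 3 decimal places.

0.715

The likelihood of the observed sequence under each hypothesis: P(data | bowl A) = (6/9)(3/9)(3/9)(3/9) = 0.024691; P(data | bowl B) = (7/12)(5/12)(5/12)(5/12) = 0.042197; P(data | bowl C) = (1/8)(7/8)(7/8)(7/8) = 0.08374.
Multiplying each by its prior: 1/3 · 0.024691 = 0.0082305, 2/9 · 0.042197 = 0.0093771, 4/9 · 0.08374 = 0.037218; summing to 0.054825.
Dividing through by the total gives posterior P(bowl A | data) = 0.15012, P(bowl B | data) = 0.17104, P(bowl C | data) = 0.67884.
So P(orange next | data) = Σ P(orange next | H) P(H | data) = (1/3)(0.15012) + (5/12)(0.17104) + (7/8)(0.67884) = 0.71529.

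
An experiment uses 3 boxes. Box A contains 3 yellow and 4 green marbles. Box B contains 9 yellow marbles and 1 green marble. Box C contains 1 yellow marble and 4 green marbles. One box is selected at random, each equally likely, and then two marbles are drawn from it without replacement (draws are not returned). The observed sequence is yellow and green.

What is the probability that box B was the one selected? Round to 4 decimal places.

Under each hypothesis, the probability of the observed sequence is: P(data | box A) = (3/7)(4/6) = 2/7; P(data | box B) = (9/10)(1/9) = 1/10; P(data | box C) = (1/5)(4/4) = 1/5.
Weighting by the prior gives 1/3 · 2/7 = 2/21, 1/3 · 1/10 = 1/30, 1/3 · 1/5 = 1/15; summing to 41/210.
Therefore the posterior P(box B | data) = (1/30) / (41/210) = 7/41.

0.1707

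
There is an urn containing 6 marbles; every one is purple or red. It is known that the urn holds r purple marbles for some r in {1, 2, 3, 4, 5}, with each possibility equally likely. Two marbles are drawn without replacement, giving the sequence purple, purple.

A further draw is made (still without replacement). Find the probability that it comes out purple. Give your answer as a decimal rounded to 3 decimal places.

0.563

Under each hypothesis, the probability of the observed sequence is: P(data | r = 1) = (1/6)(0/5) = 0; P(data | r = 2) = (2/6)(1/5) = 1/15; P(data | r = 3) = (3/6)(2/5) = 1/5; P(data | r = 4) = (4/6)(3/5) = 2/5; P(data | r = 5) = (5/6)(4/5) = 2/3.
The prior-weighted likelihoods are 1/5 · 0 = 0, 1/5 · 1/15 = 1/75, 1/5 · 1/5 = 1/25, 1/5 · 2/5 = 2/25, 1/5 · 2/3 = 2/15; these sum to 4/15.
The posterior is then P(r = 1 | data) = 0, P(r = 2 | data) = 1/20, P(r = 3 | data) = 3/20, P(r = 4 | data) = 3/10, P(r = 5 | data) = 1/2.
The predictive probability is P(purple next | data) = (0)(1/20) + (1/4)(3/20) + (1/2)(3/10) + (3/4)(1/2) = 9/16.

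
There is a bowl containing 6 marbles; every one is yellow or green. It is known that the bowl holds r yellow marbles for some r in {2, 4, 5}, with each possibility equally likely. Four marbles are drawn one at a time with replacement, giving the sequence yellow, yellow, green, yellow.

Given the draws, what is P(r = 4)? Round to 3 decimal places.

0.449

The likelihood of the observed sequence under each hypothesis: P(data | r = 2) = (2/6)(2/6)(4/6)(2/6) = 0.024691; P(data | r = 4) = (4/6)(4/6)(2/6)(4/6) = 0.098765; P(data | r = 5) = (5/6)(5/6)(1/6)(5/6) = 0.096451.
The prior-weighted likelihoods are 1/3 · 0.024691 = 0.0082305, 1/3 · 0.098765 = 0.032922, 1/3 · 0.096451 = 0.03215; with total 0.073302.
So P(r = 4 | data) = (0.032922) / (0.073302) = 0.44912.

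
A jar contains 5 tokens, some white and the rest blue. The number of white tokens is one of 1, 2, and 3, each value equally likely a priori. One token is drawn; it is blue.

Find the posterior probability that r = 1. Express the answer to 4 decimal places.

0.4444

The likelihood of this draw under each hypothesis: P(data | r = 1) = (4/5) = 4/5; P(data | r = 2) = (3/5) = 3/5; P(data | r = 3) = (2/5) = 2/5.
Multiplying each by its prior: 1/3 · 4/5 = 4/15, 1/3 · 3/5 = 1/5, 1/3 · 2/5 = 2/15; with total 3/5.
Therefore the posterior P(r = 1 | data) = (4/15) / (3/5) = 4/9.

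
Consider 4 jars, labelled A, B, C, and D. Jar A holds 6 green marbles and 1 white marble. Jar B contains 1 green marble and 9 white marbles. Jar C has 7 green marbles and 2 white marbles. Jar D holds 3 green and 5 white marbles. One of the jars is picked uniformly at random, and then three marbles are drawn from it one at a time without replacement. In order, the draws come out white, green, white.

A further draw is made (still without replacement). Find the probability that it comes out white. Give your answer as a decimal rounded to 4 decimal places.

The likelihood of the observed sequence under each hypothesis: P(data | jar A) = (1/7)(6/6)(0/5) = 0; P(data | jar B) = (9/10)(1/9)(8/8) = 0.1; P(data | jar C) = (2/9)(7/8)(1/7) = 0.027778; P(data | jar D) = (5/8)(3/7)(4/6) = 0.17857.
Weighting by the prior gives 1/4 · 0 = 0, 1/4 · 0.1 = 0.025, 1/4 · 0.027778 = 0.0069444, 1/4 · 0.17857 = 0.044643; with total 0.076587.
Normalising, the posterior is P(jar A | data) = 0, P(jar B | data) = 0.32642, P(jar C | data) = 0.090674, P(jar D | data) = 0.5829.
The predictive probability is P(white next | data) = (1)(0.32642) + (0)(0.090674) + (3/5)(0.5829) = 0.67617.

0.6762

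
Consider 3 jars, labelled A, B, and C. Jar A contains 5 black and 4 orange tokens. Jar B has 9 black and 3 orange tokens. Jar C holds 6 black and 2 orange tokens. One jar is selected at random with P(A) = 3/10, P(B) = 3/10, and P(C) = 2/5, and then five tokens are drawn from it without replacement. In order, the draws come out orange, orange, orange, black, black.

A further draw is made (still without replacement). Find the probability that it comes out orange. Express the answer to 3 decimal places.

0.219

For each hypothesis, P(data | H) works out to: P(data | jar A) = (4/9)(3/8)(2/7)(5/6)(4/5) = 0.031746; P(data | jar B) = (3/12)(2/11)(1/10)(9/9)(8/8) = 0.0045455; P(data | jar C) = (2/8)(1/7)(0/6) = 0.
Multiplying each by its prior: 3/10 · 0.031746 = 0.0095238, 3/10 · 0.0045455 = 0.0013636, 2/5 · 0 = 0; summing to 0.010887.
Dividing through by the total gives posterior P(jar A | data) = 0.87475, P(jar B | data) = 0.12525, P(jar C | data) = 0.
So P(orange next | data) = Σ P(orange next | H) P(H | data) = (1/4)(0.87475) + (0)(0.12525) = 0.21869.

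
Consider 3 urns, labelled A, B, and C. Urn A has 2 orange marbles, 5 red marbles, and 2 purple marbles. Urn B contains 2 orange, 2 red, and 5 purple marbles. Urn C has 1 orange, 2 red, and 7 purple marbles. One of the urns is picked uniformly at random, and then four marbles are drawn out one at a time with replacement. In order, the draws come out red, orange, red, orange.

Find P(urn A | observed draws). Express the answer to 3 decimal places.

0.843

For each hypothesis, P(data | H) works out to: P(data | urn A) = (5/9)(2/9)(5/9)(2/9) = 0.015242; P(data | urn B) = (2/9)(2/9)(2/9)(2/9) = 0.0024387; P(data | urn C) = (2/10)(1/10)(2/10)(1/10) = 0.0004.
The prior-weighted likelihoods are 1/3 · 0.015242 = 0.0050805, 1/3 · 0.0024387 = 0.00081288, 1/3 · 0.0004 = 0.00013333; these sum to 0.0060267.
By Bayes' rule, P(urn A | data) = (0.0050805) / (0.0060267) = 0.843.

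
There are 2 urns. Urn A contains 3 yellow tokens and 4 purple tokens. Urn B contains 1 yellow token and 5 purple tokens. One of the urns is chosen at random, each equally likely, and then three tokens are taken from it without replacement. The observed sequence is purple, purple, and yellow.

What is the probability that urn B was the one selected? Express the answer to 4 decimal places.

The likelihood of the observed sequence under each hypothesis: P(data | urn A) = (4/7)(3/6)(3/5) = 6/35; P(data | urn B) = (5/6)(4/5)(1/4) = 1/6.
Weighting by the prior gives 1/2 · 6/35 = 3/35, 1/2 · 1/6 = 1/12; these sum to 71/420.
Hence P(urn B | data) = (1/12) / (71/420) = 35/71.

0.4930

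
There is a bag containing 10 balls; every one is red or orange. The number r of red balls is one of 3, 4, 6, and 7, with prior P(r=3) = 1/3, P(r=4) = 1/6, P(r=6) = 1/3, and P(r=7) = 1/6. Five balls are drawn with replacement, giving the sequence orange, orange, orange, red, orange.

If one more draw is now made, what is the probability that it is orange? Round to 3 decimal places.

For each hypothesis, P(data | H) works out to: P(data | r = 3) = (7/10)(7/10)(7/10)(3/10)(7/10) = 0.07203; P(data | r = 4) = (6/10)(6/10)(6/10)(4/10)(6/10) = 0.05184; P(data | r = 6) = (4/10)(4/10)(4/10)(6/10)(4/10) = 0.01536; P(data | r = 7) = (3/10)(3/10)(3/10)(7/10)(3/10) = 0.00567.
Weighting by the prior gives 1/3 · 0.07203 = 0.02401, 1/6 · 0.05184 = 0.00864, 1/3 · 0.01536 = 0.00512, 1/6 · 0.00567 = 0.000945; with total 0.038715.
The posterior is then P(r = 3 | data) = 0.62017, P(r = 4 | data) = 0.22317, P(r = 6 | data) = 0.13225, P(r = 7 | data) = 0.024409.
The predictive probability is P(orange next | data) = (7/10)(0.62017) + (3/5)(0.22317) + (2/5)(0.13225) + (3/10)(0.024409) = 0.62824.

0.628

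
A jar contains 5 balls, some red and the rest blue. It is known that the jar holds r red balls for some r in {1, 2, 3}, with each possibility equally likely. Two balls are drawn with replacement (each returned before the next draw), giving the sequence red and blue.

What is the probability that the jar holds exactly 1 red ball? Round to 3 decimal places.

0.250

Compute the likelihood of the observed sequence for each case: P(data | r = 1) = (1/5)(4/5) = 4/25; P(data | r = 2) = (2/5)(3/5) = 6/25; P(data | r = 3) = (3/5)(2/5) = 6/25.
Multiplying each by its prior: 1/3 · 4/25 = 4/75, 1/3 · 6/25 = 2/25, 1/3 · 6/25 = 2/25; summing to 16/75.
So P(r = 1 | data) = (4/75) / (16/75) = 1/4.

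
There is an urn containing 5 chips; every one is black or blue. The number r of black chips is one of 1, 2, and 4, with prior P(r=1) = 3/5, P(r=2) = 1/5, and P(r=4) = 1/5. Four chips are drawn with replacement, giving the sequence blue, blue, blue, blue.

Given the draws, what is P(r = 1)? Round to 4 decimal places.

0.9035

Compute the likelihood of the observed sequence for each case: P(data | r = 1) = (4/5)(4/5)(4/5)(4/5) = 0.4096; P(data | r = 2) = (3/5)(3/5)(3/5)(3/5) = 0.1296; P(data | r = 4) = (1/5)(1/5)(1/5)(1/5) = 0.0016.
Multiplying each by its prior: 3/5 · 0.4096 = 0.24576, 1/5 · 0.1296 = 0.02592, 1/5 · 0.0016 = 0.00032; summing to 0.272.
So P(r = 1 | data) = (0.24576) / (0.272) = 0.90353.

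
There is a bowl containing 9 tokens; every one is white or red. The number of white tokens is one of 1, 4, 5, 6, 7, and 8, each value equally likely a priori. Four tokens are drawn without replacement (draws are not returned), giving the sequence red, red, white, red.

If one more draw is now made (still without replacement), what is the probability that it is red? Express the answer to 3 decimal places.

The likelihood of the observed sequence under each hypothesis: P(data | r = 1) = (8/9)(7/8)(1/7)(6/6) = 0.11111; P(data | r = 4) = (5/9)(4/8)(4/7)(3/6) = 0.079365; P(data | r = 5) = (4/9)(3/8)(5/7)(2/6) = 0.039683; P(data | r = 6) = (3/9)(2/8)(6/7)(1/6) = 0.011905; P(data | r = 7) = (2/9)(1/8)(7/7)(0/6) = 0; P(data | r = 8) = (1/9)(0/8) = 0.
Multiplying each by its prior: 1/6 · 0.11111 = 0.018519, 1/6 · 0.079365 = 0.013228, 1/6 · 0.039683 = 0.0066138, 1/6 · 0.011905 = 0.0019841, 1/6 · 0 = 0, 1/6 · 0 = 0; with total 0.040344.
The posterior is then P(r = 1 | data) = 0.45902, P(r = 4 | data) = 0.32787, P(r = 5 | data) = 0.16393, P(r = 6 | data) = 0.04918, P(r = 7 | data) = 0, P(r = 8 | data) = 0.
So P(red next | data) = Σ P(red next | H) P(H | data) = (1)(0.45902) + (2/5)(0.32787) + (1/5)(0.16393) + (0)(0.04918) = 0.62295.

0.623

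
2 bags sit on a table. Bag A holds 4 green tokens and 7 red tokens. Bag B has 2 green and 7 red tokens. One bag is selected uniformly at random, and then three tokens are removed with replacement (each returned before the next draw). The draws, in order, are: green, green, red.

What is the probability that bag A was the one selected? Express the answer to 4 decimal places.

0.6866

The likelihood of the observed sequence under each hypothesis: P(data | bag A) = (4/11)(4/11)(7/11) = 0.084147; P(data | bag B) = (2/9)(2/9)(7/9) = 0.038409.
Weighting by the prior gives 1/2 · 0.084147 = 0.042074, 1/2 · 0.038409 = 0.019204; with total 0.061278.
By Bayes' rule, P(bag A | data) = (0.042074) / (0.061278) = 0.6866.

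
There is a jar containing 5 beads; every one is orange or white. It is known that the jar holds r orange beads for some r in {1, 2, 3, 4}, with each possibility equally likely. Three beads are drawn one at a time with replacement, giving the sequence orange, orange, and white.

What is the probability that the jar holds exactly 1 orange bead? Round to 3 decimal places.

For each hypothesis, P(data | H) works out to: P(data | r = 1) = (1/5)(1/5)(4/5) = 4/125; P(data | r = 2) = (2/5)(2/5)(3/5) = 12/125; P(data | r = 3) = (3/5)(3/5)(2/5) = 18/125; P(data | r = 4) = (4/5)(4/5)(1/5) = 16/125.
Weighting by the prior gives 1/4 · 4/125 = 1/125, 1/4 · 12/125 = 3/125, 1/4 · 18/125 = 9/250, 1/4 · 16/125 = 4/125; summing to 1/10.
By Bayes' rule, P(r = 1 | data) = (1/125) / (1/10) = 2/25.

0.080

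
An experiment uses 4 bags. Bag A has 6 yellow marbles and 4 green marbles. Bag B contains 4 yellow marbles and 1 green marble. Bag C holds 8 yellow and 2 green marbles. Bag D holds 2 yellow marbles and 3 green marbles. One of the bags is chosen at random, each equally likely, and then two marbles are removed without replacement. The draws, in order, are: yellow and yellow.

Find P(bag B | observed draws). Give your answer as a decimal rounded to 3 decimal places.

0.362

Under each hypothesis, the probability of the observed sequence is: P(data | bag A) = (6/10)(5/9) = 1/3; P(data | bag B) = (4/5)(3/4) = 3/5; P(data | bag C) = (8/10)(7/9) = 28/45; P(data | bag D) = (2/5)(1/4) = 1/10.
Multiplying each by its prior: 1/4 · 1/3 = 1/12, 1/4 · 3/5 = 3/20, 1/4 · 28/45 = 7/45, 1/4 · 1/10 = 1/40; with total 149/360.
By Bayes' rule, P(bag B | data) = (3/20) / (149/360) = 54/149.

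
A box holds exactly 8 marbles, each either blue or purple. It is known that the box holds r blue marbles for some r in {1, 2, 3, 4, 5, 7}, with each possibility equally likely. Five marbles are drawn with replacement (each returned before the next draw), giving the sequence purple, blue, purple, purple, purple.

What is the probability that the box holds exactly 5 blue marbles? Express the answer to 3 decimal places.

The likelihood of the observed sequence under each hypothesis: P(data | r = 1) = (7/8)(1/8)(7/8)(7/8)(7/8) = 0.073273; P(data | r = 2) = (6/8)(2/8)(6/8)(6/8)(6/8) = 0.079102; P(data | r = 3) = (5/8)(3/8)(5/8)(5/8)(5/8) = 0.05722; P(data | r = 4) = (4/8)(4/8)(4/8)(4/8)(4/8) = 0.03125; P(data | r = 5) = (3/8)(5/8)(3/8)(3/8)(3/8) = 0.01236; P(data | r = 7) = (1/8)(7/8)(1/8)(1/8)(1/8) = 0.00021362.
Weighting by the prior gives 1/6 · 0.073273 = 0.012212, 1/6 · 0.079102 = 0.013184, 1/6 · 0.05722 = 0.0095367, 1/6 · 0.03125 = 0.0052083, 1/6 · 0.01236 = 0.0020599, 1/6 · 0.00021362 = 3.5604e-05; these sum to 0.042236.
So P(r = 5 | data) = (0.0020599) / (0.042236) = 0.048772.

0.049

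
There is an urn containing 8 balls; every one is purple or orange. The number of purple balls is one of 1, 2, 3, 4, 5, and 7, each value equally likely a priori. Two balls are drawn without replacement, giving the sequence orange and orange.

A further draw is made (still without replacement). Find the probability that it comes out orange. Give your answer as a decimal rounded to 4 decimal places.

0.6364

Compute the likelihood of the observed sequence for each case: P(data | r = 1) = (7/8)(6/7) = 3/4; P(data | r = 2) = (6/8)(5/7) = 15/28; P(data | r = 3) = (5/8)(4/7) = 5/14; P(data | r = 4) = (4/8)(3/7) = 3/14; P(data | r = 5) = (3/8)(2/7) = 3/28; P(data | r = 7) = (1/8)(0/7) = 0.
Weighting by the prior gives 1/6 · 3/4 = 1/8, 1/6 · 15/28 = 5/56, 1/6 · 5/14 = 5/84, 1/6 · 3/14 = 1/28, 1/6 · 3/28 = 1/56, 1/6 · 0 = 0; these sum to 55/168.
Normalising, the posterior is P(r = 1 | data) = 21/55, P(r = 2 | data) = 3/11, P(r = 3 | data) = 2/11, P(r = 4 | data) = 6/55, P(r = 5 | data) = 3/55, P(r = 7 | data) = 0.
Averaging over the posterior, P(orange next | data) = (5/6)(21/55) + (2/3)(3/11) + (1/2)(2/11) + (1/3)(6/55) + (1/6)(3/55) = 7/11.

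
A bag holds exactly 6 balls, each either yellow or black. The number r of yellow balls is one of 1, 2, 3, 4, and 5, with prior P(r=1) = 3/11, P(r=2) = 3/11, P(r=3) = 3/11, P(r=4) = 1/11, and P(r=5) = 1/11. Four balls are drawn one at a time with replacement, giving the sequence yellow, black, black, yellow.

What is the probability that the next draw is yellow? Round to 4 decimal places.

0.4366

For each hypothesis, P(data | H) works out to: P(data | r = 1) = (1/6)(5/6)(5/6)(1/6) = 0.01929; P(data | r = 2) = (2/6)(4/6)(4/6)(2/6) = 0.049383; P(data | r = 3) = (3/6)(3/6)(3/6)(3/6) = 0.0625; P(data | r = 4) = (4/6)(2/6)(2/6)(4/6) = 0.049383; P(data | r = 5) = (5/6)(1/6)(1/6)(5/6) = 0.01929.
Multiplying each by its prior: 3/11 · 0.01929 = 0.0052609, 3/11 · 0.049383 = 0.013468, 3/11 · 0.0625 = 0.017045, 1/11 · 0.049383 = 0.0044893, 1/11 · 0.01929 = 0.0017536; with total 0.042017.
Normalising, the posterior is P(r = 1 | data) = 0.12521, P(r = 2 | data) = 0.32053, P(r = 3 | data) = 0.40568, P(r = 4 | data) = 0.10684, P(r = 5 | data) = 0.041736.
So P(yellow next | data) = Σ P(yellow next | H) P(H | data) = (1/6)(0.12521) + (1/3)(0.32053) + (1/2)(0.40568) + (2/3)(0.10684) + (5/6)(0.041736) = 0.43656.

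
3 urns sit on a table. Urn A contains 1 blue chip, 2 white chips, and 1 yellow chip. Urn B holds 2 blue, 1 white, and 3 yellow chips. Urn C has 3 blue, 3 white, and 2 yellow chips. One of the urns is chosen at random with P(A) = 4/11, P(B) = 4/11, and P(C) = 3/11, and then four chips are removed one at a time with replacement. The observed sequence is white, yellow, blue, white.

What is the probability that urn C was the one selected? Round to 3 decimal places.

0.328

For each hypothesis, P(data | H) works out to: P(data | urn A) = (2/4)(1/4)(1/4)(2/4) = 0.015625; P(data | urn B) = (1/6)(3/6)(2/6)(1/6) = 0.0046296; P(data | urn C) = (3/8)(2/8)(3/8)(3/8) = 0.013184.
The prior-weighted likelihoods are 4/11 · 0.015625 = 0.0056818, 4/11 · 0.0046296 = 0.0016835, 3/11 · 0.013184 = 0.0035955; with total 0.010961.
By Bayes' rule, P(urn C | data) = (0.0035955) / (0.010961) = 0.32803.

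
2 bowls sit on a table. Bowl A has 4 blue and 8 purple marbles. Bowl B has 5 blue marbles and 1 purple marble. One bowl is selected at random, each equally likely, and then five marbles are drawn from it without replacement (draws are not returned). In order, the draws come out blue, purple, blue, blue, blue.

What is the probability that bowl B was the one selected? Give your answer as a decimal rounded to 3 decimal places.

0.988

For each hypothesis, P(data | H) works out to: P(data | bowl A) = (4/12)(8/11)(3/10)(2/9)(1/8) = 0.0020202; P(data | bowl B) = (5/6)(1/5)(4/4)(3/3)(2/2) = 0.16667.
The prior-weighted likelihoods are 1/2 · 0.0020202 = 0.0010101, 1/2 · 0.16667 = 0.083333; summing to 0.084343.
So P(bowl B | data) = (0.083333) / (0.084343) = 0.98802.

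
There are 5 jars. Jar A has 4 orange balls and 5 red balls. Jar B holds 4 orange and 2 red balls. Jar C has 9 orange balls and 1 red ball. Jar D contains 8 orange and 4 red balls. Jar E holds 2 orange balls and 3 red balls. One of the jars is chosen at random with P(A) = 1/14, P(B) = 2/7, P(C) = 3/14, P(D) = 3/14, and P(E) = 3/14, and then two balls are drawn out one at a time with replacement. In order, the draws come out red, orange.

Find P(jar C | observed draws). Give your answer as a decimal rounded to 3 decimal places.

0.097

Compute the likelihood of the observed sequence for each case: P(data | jar A) = (5/9)(4/9) = 0.24691; P(data | jar B) = (2/6)(4/6) = 0.22222; P(data | jar C) = (1/10)(9/10) = 0.09; P(data | jar D) = (4/12)(8/12) = 0.22222; P(data | jar E) = (3/5)(2/5) = 0.24.
Weighting by the prior gives 1/14 · 0.24691 = 0.017637, 2/7 · 0.22222 = 0.063492, 3/14 · 0.09 = 0.019286, 3/14 · 0.22222 = 0.047619, 3/14 · 0.24 = 0.051429; these sum to 0.19946.
So P(jar C | data) = (0.019286) / (0.19946) = 0.096689.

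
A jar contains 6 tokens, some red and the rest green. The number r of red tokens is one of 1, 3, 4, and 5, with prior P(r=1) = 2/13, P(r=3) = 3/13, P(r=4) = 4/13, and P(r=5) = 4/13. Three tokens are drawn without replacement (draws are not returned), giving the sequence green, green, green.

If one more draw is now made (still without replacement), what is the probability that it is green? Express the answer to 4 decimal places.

0.5797

Under each hypothesis, the probability of the observed sequence is: P(data | r = 1) = (5/6)(4/5)(3/4) = 1/2; P(data | r = 3) = (3/6)(2/5)(1/4) = 1/20; P(data | r = 4) = (2/6)(1/5)(0/4) = 0; P(data | r = 5) = (1/6)(0/5) = 0.
Multiplying each by its prior: 2/13 · 1/2 = 1/13, 3/13 · 1/20 = 3/260, 4/13 · 0 = 0, 4/13 · 0 = 0; these sum to 23/260.
Normalising, the posterior is P(r = 1 | data) = 20/23, P(r = 3 | data) = 3/23, P(r = 4 | data) = 0, P(r = 5 | data) = 0.
So P(green next | data) = Σ P(green next | H) P(H | data) = (2/3)(20/23) + (0)(3/23) = 40/69.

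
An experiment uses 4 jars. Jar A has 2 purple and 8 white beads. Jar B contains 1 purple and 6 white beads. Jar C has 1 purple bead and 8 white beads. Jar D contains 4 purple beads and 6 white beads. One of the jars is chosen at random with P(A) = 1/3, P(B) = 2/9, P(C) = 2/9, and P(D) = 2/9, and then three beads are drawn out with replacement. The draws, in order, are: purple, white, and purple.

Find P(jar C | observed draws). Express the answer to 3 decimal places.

Under each hypothesis, the probability of the observed sequence is: P(data | jar A) = (2/10)(8/10)(2/10) = 0.032; P(data | jar B) = (1/7)(6/7)(1/7) = 0.017493; P(data | jar C) = (1/9)(8/9)(1/9) = 0.010974; P(data | jar D) = (4/10)(6/10)(4/10) = 0.096.
The prior-weighted likelihoods are 1/3 · 0.032 = 0.010667, 2/9 · 0.017493 = 0.0038873, 2/9 · 0.010974 = 0.0024387, 2/9 · 0.096 = 0.021333; with total 0.038326.
Hence P(jar C | data) = (0.0024387) / (0.038326) = 0.063629.

0.064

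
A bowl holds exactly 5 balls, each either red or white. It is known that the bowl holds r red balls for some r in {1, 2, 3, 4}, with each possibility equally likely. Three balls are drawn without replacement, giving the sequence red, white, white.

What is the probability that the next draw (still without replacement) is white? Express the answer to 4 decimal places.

0.6000

The likelihood of the observed sequence under each hypothesis: P(data | r = 1) = (1/5)(4/4)(3/3) = 1/5; P(data | r = 2) = (2/5)(3/4)(2/3) = 1/5; P(data | r = 3) = (3/5)(2/4)(1/3) = 1/10; P(data | r = 4) = (4/5)(1/4)(0/3) = 0.
The prior-weighted likelihoods are 1/4 · 1/5 = 1/20, 1/4 · 1/5 = 1/20, 1/4 · 1/10 = 1/40, 1/4 · 0 = 0; with total 1/8.
The posterior is then P(r = 1 | data) = 2/5, P(r = 2 | data) = 2/5, P(r = 3 | data) = 1/5, P(r = 4 | data) = 0.
Averaging over the posterior, P(white next | data) = (1)(2/5) + (1/2)(2/5) + (0)(1/5) = 3/5.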